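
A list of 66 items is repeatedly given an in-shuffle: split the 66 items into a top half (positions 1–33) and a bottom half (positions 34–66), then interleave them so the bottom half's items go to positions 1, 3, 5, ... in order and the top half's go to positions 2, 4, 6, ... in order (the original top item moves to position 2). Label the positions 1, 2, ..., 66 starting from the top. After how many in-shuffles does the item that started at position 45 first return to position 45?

Follow position 45 under repeated in-shuffles:
45 → 23 → 46 → 25 → 50 → 33 → 66 → 65 → ... → 45 (length 66)
It first returns after 66 in-shuffles.

66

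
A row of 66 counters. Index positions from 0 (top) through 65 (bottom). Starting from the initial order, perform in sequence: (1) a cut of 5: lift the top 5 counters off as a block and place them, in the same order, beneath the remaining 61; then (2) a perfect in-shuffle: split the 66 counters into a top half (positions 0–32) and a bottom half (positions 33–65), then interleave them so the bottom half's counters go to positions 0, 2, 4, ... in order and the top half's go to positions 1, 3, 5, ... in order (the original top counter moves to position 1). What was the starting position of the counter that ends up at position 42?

Undo the operations in reverse order, starting from position 42:
  undo op 2 (in-shuffle, from bottom half): 42 ← 54
  undo op 1 (cut 5): 54 ← 59
So the counter at position 42 came from original position 59.

59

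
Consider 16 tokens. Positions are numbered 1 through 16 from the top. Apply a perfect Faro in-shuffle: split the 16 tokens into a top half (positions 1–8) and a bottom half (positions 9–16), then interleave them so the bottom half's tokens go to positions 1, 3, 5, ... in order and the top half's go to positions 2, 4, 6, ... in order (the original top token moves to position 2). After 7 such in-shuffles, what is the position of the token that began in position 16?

8

Track the token's position through each in-shuffle:
16 → 15 → 13 → 9 → 1 → 2 → 4 → 8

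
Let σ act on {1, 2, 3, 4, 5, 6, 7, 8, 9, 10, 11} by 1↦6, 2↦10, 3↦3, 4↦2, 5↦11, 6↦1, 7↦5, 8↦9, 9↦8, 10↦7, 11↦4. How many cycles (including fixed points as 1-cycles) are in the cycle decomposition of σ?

4

Cycle decomposition: (1 6) (2 10 7 5 11 4) (3) (8 9).
4 cycles.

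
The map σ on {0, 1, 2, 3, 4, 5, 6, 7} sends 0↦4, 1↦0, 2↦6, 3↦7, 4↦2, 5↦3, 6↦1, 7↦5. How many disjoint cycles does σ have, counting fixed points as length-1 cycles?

Cycle decomposition: (0 4 2 6 1) (3 7 5).
2 cycles.

2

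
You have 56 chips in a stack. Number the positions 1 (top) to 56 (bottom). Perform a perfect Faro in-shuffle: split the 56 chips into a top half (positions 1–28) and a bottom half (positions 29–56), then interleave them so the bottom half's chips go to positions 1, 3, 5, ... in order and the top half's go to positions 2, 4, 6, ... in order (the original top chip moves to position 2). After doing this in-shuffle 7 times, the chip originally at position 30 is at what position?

21

Track the chip's position through each in-shuffle:
30 → 3 → 6 → 12 → 24 → 48 → 39 → 21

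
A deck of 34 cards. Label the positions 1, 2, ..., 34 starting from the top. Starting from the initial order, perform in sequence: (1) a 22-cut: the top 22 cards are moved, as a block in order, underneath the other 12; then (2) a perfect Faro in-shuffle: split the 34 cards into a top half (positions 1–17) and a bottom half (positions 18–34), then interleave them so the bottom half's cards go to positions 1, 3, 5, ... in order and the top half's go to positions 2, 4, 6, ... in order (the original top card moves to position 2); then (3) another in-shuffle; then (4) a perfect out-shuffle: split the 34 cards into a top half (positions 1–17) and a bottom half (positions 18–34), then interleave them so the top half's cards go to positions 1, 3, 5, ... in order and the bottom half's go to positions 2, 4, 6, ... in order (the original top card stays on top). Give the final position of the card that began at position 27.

Track the card from position 27 forward through each operation:
  after op 1 (cut 22): 27 → 5
  after op 2 (in-shuffle): 5 → 10
  after op 3 (in-shuffle): 10 → 20
  after op 4 (out-shuffle): 20 → 6

6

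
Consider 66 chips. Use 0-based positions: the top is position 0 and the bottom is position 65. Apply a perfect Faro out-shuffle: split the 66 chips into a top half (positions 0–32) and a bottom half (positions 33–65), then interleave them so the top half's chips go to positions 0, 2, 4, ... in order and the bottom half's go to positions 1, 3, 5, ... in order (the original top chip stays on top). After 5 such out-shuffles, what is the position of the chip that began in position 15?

25

Track the chip's position through each out-shuffle:
15 → 30 → 60 → 55 → 45 → 25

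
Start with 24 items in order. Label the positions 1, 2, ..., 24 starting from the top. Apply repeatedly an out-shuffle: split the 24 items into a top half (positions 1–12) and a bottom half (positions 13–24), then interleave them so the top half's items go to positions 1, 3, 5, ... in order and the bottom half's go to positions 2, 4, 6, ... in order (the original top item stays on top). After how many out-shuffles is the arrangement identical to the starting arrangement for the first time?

11

The out-shuffle permutes the 24 positions with cycle lengths [1, 1, 11, 11].
Every item is home exactly when every cycle has completed a whole number of laps, i.e. after lcm(1, 11) = 11 out-shuffles.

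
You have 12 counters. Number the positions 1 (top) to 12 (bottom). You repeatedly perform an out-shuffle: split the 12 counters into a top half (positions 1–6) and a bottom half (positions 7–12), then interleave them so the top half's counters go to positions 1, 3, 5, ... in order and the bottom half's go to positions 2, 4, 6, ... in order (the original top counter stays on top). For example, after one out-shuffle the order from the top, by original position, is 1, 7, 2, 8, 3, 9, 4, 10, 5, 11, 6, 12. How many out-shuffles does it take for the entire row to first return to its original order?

10

The out-shuffle permutes the 12 positions with cycle lengths [1, 1, 10].
Every counter is home exactly when every cycle has completed a whole number of laps, i.e. after lcm(1, 10) = 10 out-shuffles.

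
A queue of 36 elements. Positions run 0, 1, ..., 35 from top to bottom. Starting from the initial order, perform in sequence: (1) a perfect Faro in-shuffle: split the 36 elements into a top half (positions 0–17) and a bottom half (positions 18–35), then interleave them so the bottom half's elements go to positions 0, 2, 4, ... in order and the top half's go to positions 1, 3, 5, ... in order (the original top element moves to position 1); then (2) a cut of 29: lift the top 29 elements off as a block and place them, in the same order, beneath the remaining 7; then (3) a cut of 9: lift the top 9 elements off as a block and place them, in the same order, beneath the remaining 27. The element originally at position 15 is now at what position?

29

Track the element from position 15 forward through each operation:
  after op 1 (in-shuffle): 15 → 31
  after op 2 (cut 29): 31 → 2
  after op 3 (cut 9): 2 → 29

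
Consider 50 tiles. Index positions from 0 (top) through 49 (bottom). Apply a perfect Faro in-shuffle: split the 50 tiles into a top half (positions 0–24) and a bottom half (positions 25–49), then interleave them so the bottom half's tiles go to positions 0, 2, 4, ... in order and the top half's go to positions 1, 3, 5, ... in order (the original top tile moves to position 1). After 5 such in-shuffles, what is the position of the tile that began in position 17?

Track the tile's position through each in-shuffle:
17 → 35 → 20 → 41 → 32 → 14

14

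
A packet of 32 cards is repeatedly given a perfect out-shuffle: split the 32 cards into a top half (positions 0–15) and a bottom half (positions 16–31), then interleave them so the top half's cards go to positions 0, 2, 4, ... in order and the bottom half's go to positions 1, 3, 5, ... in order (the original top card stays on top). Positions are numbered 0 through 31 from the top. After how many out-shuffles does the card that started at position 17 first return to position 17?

Follow position 17 under repeated out-shuffles:
17 → 3 → 6 → 12 → 24 → 17
It first returns after 5 out-shuffles.

5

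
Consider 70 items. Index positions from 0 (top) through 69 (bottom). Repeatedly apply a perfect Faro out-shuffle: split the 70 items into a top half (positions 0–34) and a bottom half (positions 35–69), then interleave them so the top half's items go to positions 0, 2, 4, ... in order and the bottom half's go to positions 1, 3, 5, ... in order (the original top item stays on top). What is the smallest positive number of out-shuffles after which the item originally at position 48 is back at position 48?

11

Follow position 48 under repeated out-shuffles:
48 → 27 → 54 → 39 → 9 → 18 → 36 → 3 → 6 → 12 → 24 → 48
It first returns after 11 out-shuffles.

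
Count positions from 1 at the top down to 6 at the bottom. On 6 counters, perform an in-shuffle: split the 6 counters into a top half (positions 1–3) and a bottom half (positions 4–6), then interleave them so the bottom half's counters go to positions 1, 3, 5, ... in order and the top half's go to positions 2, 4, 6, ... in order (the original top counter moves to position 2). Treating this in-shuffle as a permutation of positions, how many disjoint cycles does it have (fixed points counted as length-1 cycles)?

Trace each unvisited position around until it returns:
(1 2 4) (3 6 5)
2 cycles in total.

2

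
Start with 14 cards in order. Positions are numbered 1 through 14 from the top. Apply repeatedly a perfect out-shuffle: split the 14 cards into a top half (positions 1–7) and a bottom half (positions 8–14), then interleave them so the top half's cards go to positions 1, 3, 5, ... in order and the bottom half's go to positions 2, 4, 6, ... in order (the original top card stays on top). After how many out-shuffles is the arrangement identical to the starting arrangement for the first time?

12

The out-shuffle permutes the 14 positions with cycle lengths [1, 1, 12].
Every card is home exactly when every cycle has completed a whole number of laps, i.e. after lcm(1, 12) = 12 out-shuffles.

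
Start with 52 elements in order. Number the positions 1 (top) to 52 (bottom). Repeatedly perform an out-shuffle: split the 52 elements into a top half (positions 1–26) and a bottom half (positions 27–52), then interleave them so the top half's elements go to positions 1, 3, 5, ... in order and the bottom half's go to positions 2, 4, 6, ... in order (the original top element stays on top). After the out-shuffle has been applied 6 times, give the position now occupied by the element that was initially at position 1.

1

Position 1 is a fixed point of every out-shuffle, so the element never moves.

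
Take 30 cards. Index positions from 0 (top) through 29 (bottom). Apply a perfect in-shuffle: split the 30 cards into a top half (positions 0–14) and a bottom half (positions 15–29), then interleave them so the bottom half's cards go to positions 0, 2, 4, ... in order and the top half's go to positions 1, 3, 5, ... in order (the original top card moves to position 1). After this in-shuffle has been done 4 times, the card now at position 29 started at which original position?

Work backwards from position 29, undoing one in-shuffle at a time:
29 ← 14 ← 22 ← 26 ← 28
So the card now at position 29 started at position 28.

28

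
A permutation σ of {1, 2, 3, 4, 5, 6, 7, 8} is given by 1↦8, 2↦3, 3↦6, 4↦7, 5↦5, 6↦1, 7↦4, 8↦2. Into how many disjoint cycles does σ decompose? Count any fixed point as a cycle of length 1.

Cycle decomposition: (1 8 2 3 6) (4 7) (5).
3 cycles.

3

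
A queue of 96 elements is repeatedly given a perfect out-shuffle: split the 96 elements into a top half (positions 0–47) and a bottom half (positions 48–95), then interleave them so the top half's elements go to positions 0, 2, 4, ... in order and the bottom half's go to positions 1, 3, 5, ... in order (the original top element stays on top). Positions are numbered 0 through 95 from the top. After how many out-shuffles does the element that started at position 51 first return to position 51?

Follow position 51 under repeated out-shuffles:
51 → 7 → 14 → 28 → 56 → 17 → 34 → 68 → ... → 51 (length 36)
It first returns after 36 out-shuffles.

36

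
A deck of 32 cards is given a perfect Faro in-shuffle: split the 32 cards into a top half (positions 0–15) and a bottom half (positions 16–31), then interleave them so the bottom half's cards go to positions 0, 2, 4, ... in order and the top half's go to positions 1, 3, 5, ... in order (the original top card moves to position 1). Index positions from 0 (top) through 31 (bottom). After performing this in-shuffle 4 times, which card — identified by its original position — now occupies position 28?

Work backwards from position 28, undoing one in-shuffle at a time:
28 ← 30 ← 31 ← 15 ← 7
So the card now at position 28 started at position 7.

7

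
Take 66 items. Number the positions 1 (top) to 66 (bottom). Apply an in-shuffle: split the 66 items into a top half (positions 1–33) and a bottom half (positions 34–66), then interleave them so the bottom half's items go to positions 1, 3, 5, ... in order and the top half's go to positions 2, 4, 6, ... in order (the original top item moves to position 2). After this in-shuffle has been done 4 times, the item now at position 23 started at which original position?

Work backwards from position 23, undoing one in-shuffle at a time:
23 ← 45 ← 56 ← 28 ← 14
So the item now at position 23 started at position 14.

14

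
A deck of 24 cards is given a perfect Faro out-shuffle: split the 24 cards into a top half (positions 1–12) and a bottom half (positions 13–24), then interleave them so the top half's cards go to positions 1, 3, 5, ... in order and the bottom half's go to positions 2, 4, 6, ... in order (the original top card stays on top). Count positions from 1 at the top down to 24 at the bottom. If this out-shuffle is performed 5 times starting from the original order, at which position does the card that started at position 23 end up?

Track the card's position through each out-shuffle:
23 → 22 → 20 → 16 → 8 → 15

15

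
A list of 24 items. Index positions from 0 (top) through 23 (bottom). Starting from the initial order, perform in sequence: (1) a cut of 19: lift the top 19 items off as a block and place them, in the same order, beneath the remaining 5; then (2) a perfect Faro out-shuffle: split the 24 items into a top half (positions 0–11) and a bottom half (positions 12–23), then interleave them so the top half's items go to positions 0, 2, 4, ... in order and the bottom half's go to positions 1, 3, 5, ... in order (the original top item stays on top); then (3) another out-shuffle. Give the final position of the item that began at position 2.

Track the item from position 2 forward through each operation:
  after op 1 (cut 19): 2 → 7
  after op 2 (out-shuffle): 7 → 14
  after op 3 (out-shuffle): 14 → 5

5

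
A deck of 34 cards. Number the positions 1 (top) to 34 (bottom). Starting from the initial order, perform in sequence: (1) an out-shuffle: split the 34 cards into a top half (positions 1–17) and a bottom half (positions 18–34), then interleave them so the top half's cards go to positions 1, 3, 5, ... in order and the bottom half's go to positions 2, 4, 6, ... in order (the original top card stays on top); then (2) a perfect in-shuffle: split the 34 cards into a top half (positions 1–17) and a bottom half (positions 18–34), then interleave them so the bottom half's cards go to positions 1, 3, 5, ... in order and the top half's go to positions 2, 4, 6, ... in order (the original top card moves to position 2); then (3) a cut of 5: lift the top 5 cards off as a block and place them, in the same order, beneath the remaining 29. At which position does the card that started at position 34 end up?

28

Track the card from position 34 forward through each operation:
  after op 1 (out-shuffle): 34 → 34
  after op 2 (in-shuffle): 34 → 33
  after op 3 (cut 5): 33 → 28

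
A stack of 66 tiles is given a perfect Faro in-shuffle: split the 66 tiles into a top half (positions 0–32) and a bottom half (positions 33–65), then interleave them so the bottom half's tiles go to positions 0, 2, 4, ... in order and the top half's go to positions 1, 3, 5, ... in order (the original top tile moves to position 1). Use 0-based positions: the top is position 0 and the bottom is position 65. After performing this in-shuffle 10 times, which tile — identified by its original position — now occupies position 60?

41

Work backwards from position 60, undoing one in-shuffle at a time:
60 ← 63 ← 31 ← 15 ← 7 ← 3 ← 1 ← 0 ← 33 ← 16 ← 41
So the tile now at position 60 started at position 41.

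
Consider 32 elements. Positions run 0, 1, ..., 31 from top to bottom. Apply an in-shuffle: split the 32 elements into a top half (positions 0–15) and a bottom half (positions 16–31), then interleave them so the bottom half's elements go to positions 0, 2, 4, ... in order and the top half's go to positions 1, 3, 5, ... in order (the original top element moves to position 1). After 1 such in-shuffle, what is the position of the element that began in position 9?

19

Track the element's position through each in-shuffle:
9 → 19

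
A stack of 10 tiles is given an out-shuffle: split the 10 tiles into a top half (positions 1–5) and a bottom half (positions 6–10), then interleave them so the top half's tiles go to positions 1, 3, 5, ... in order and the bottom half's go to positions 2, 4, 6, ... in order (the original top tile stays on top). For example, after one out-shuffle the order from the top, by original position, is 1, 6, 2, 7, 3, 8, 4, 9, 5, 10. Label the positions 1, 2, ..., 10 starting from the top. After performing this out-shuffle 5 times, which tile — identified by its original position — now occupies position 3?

Work backwards from position 3, undoing one out-shuffle at a time:
3 ← 2 ← 6 ← 8 ← 9 ← 5
So the tile now at position 3 started at position 5.

5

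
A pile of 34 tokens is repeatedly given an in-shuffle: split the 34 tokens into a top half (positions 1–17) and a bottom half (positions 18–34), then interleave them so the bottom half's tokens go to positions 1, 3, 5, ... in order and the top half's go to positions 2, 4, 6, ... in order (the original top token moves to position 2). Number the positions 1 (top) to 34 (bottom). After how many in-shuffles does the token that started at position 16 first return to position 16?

Follow position 16 under repeated in-shuffles:
16 → 32 → 29 → 23 → 11 → 22 → 9 → 18 → 1 → 2 → 4 → 8 → 16
It first returns after 12 in-shuffles.

12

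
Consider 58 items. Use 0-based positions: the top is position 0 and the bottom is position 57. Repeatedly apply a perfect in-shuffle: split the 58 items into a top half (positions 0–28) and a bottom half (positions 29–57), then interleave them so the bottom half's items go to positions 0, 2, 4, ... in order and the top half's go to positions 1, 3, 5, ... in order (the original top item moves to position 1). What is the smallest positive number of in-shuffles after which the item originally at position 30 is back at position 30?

58

Follow position 30 under repeated in-shuffles:
30 → 2 → 5 → 11 → 23 → 47 → 36 → 14 → ... → 30 (length 58)
It first returns after 58 in-shuffles.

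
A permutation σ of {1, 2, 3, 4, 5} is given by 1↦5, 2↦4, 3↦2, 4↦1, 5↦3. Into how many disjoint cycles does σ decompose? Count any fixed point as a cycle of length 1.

1

Cycle decomposition: (1 5 3 2 4).
1 cycle.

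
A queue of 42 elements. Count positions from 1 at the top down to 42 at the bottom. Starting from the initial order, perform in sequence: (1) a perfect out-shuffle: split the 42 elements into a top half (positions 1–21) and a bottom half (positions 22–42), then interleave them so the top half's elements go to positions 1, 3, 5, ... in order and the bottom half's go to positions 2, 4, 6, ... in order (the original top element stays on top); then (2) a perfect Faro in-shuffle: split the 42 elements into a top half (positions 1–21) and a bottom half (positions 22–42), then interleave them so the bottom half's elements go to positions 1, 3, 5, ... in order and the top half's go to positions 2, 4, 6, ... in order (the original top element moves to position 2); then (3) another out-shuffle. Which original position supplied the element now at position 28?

Undo the operations in reverse order, starting from position 28:
  undo op 3 (out-shuffle, from bottom half): 28 ← 35
  undo op 2 (in-shuffle, from bottom half): 35 ← 39
  undo op 1 (out-shuffle, from top half): 39 ← 20
So the element at position 28 came from original position 20.

20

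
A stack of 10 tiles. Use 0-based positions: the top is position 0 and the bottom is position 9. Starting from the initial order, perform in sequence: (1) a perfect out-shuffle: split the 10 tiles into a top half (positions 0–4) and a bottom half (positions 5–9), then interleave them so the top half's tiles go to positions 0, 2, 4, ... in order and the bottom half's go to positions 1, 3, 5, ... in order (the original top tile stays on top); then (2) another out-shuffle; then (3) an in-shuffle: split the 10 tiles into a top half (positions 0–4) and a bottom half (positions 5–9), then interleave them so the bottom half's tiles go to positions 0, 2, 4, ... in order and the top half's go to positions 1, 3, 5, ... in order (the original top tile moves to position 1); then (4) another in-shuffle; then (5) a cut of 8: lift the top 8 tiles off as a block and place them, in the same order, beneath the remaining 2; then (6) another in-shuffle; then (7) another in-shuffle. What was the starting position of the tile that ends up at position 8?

Undo the operations in reverse order, starting from position 8:
  undo op 7 (in-shuffle, from bottom half): 8 ← 9
  undo op 6 (in-shuffle, from top half): 9 ← 4
  undo op 5 (cut 8): 4 ← 2
  undo op 4 (in-shuffle, from bottom half): 2 ← 6
  undo op 3 (in-shuffle, from bottom half): 6 ← 8
  undo op 2 (out-shuffle, from top half): 8 ← 4
  undo op 1 (out-shuffle, from top half): 4 ← 2
So the tile at position 8 came from original position 2.

2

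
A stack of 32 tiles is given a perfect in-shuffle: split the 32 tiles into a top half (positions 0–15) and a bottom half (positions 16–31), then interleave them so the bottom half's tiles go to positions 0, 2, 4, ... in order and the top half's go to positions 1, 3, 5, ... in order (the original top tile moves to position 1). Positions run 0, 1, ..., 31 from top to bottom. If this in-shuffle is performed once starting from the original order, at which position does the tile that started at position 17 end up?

2

Track the tile's position through each in-shuffle:
17 → 2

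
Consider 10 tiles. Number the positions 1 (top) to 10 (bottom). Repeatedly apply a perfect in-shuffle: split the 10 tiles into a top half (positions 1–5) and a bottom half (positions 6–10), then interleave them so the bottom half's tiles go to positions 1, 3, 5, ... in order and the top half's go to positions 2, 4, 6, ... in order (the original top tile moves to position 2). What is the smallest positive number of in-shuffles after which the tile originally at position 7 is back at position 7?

10

Follow position 7 under repeated in-shuffles:
7 → 3 → 6 → 1 → 2 → 4 → 8 → 5 → 10 → 9 → 7
It first returns after 10 in-shuffles.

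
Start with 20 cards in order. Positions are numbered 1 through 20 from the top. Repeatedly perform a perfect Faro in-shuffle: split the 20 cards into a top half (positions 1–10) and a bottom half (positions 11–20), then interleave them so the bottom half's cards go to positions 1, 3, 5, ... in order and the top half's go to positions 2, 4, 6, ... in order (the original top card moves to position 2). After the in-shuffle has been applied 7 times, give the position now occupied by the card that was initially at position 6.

12

Track the card's position through each in-shuffle:
6 → 12 → 3 → 6 → 12 → 3 → 6 → 12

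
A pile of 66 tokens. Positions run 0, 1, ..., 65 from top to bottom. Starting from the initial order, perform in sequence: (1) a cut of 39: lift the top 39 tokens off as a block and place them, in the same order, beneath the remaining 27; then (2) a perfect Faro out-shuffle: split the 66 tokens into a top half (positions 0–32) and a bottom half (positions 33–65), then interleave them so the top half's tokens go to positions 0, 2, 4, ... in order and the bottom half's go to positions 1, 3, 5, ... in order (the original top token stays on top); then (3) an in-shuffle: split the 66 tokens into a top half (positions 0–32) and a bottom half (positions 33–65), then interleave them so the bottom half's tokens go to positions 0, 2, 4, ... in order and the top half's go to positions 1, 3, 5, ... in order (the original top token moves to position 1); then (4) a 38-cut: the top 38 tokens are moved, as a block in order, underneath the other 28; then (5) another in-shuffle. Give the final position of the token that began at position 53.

Track the token from position 53 forward through each operation:
  after op 1 (cut 39): 53 → 14
  after op 2 (out-shuffle): 14 → 28
  after op 3 (in-shuffle): 28 → 57
  after op 4 (cut 38): 57 → 19
  after op 5 (in-shuffle): 19 → 39

39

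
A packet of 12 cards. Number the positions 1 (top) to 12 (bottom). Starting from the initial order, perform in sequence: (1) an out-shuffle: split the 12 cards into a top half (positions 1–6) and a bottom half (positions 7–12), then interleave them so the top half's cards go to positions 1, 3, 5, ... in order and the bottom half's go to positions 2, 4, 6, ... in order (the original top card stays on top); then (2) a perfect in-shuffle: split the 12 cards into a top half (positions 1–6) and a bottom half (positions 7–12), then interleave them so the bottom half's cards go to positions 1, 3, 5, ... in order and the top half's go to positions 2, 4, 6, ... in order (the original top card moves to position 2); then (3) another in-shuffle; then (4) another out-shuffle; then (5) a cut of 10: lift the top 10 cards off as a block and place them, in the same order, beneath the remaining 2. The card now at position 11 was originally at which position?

Undo the operations in reverse order, starting from position 11:
  undo op 5 (cut 10): 11 ← 9
  undo op 4 (out-shuffle, from top half): 9 ← 5
  undo op 3 (in-shuffle, from bottom half): 5 ← 9
  undo op 2 (in-shuffle, from bottom half): 9 ← 11
  undo op 1 (out-shuffle, from top half): 11 ← 6
So the card at position 11 came from original position 6.

6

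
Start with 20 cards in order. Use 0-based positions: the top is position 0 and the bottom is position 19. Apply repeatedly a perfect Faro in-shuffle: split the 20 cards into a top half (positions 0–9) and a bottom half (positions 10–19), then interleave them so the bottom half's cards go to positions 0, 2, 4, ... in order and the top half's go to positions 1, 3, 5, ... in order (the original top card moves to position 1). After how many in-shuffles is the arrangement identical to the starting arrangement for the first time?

6

The in-shuffle permutes the 20 positions with cycle lengths [2, 3, 3, 6, 6].
Every card is home exactly when every cycle has completed a whole number of laps, i.e. after lcm(2, 3, 6) = 6 in-shuffles.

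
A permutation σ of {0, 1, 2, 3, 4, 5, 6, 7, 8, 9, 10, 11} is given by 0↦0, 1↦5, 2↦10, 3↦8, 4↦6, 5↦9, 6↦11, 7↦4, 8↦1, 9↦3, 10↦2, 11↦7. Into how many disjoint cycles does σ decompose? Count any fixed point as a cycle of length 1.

4

Cycle decomposition: (0) (1 5 9 3 8) (2 10) (4 6 11 7).
4 cycles.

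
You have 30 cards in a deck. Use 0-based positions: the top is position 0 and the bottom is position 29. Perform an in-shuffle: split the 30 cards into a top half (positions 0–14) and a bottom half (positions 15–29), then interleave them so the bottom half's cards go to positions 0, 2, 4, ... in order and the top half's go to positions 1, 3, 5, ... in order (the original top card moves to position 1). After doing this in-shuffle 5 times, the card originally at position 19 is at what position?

Track the card's position through each in-shuffle:
19 → 8 → 17 → 4 → 9 → 19

19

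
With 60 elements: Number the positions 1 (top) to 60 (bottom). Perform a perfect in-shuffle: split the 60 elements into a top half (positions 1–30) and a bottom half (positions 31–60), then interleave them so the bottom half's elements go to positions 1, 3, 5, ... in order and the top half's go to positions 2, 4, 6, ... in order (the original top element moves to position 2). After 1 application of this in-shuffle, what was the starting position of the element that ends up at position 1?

31

Work backwards from position 1, undoing one in-shuffle at a time:
1 ← 31
So the element now at position 1 started at position 31.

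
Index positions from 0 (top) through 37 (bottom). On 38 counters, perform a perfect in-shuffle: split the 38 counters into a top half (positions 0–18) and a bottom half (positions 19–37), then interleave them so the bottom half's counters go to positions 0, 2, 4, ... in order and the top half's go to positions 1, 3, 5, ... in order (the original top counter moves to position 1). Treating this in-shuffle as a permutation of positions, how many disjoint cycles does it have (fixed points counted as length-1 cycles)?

Trace each unvisited position around until it returns:
(0 1 3 7 15 31 ... len 12) (2 5 11 23 8 17 ... len 12) (6 13 27 16 33 28 ... len 12) (12 25)
4 cycles in total.

4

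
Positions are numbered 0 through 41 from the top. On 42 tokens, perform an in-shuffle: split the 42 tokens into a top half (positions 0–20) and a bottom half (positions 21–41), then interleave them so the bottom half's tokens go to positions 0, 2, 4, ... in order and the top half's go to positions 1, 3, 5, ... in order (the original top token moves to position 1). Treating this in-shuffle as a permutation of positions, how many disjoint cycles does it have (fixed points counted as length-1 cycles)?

Trace each unvisited position around until it returns:
(0 1 3 7 15 31 ... len 14) (2 5 11 23 4 9 ... len 14) (6 13 27 12 25 8 ... len 14)
3 cycles in total.

3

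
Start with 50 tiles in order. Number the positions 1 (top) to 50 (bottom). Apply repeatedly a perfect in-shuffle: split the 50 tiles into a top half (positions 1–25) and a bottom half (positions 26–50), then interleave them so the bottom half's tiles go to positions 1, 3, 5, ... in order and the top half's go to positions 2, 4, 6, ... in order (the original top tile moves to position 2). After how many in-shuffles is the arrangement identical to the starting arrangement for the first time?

8

The in-shuffle permutes the 50 positions with cycle lengths [2, 8, 8, 8, 8, 8, 8].
Every tile is home exactly when every cycle has completed a whole number of laps, i.e. after lcm(2, 8) = 8 in-shuffles.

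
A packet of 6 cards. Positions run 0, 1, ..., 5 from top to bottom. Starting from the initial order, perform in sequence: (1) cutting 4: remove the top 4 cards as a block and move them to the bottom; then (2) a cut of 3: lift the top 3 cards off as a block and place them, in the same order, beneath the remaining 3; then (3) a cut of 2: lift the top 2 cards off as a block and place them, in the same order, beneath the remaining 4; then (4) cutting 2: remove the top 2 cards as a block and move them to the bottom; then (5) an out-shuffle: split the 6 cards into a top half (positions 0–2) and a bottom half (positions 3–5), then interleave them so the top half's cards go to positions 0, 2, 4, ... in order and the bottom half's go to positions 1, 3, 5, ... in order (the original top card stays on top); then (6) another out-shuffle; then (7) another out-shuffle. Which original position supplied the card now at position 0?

5

Undo the operations in reverse order, starting from position 0:
  undo op 7 (out-shuffle, from top half): 0 ← 0
  undo op 6 (out-shuffle, from top half): 0 ← 0
  undo op 5 (out-shuffle, from top half): 0 ← 0
  undo op 4 (cut 2): 0 ← 2
  undo op 3 (cut 2): 2 ← 4
  undo op 2 (cut 3): 4 ← 1
  undo op 1 (cut 4): 1 ← 5
So the card at position 0 came from original position 5.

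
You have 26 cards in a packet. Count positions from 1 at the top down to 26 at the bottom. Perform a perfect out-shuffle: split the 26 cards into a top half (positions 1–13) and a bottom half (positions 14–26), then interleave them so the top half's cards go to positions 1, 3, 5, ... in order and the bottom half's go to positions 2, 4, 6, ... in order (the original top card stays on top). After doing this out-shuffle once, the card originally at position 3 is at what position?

5

Track the card's position through each out-shuffle:
3 → 5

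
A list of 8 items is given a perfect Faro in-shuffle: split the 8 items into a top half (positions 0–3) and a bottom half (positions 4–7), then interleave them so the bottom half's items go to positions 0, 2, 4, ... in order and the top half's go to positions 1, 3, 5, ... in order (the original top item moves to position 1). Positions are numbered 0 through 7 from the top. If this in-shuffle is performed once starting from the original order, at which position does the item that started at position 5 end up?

Track the item's position through each in-shuffle:
5 → 2

2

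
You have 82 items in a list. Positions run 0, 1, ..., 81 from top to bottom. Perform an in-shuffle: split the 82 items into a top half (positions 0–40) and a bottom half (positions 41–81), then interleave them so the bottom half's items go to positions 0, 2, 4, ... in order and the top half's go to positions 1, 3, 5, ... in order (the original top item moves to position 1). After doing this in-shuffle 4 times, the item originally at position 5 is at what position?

12

Track the item's position through each in-shuffle:
5 → 11 → 23 → 47 → 12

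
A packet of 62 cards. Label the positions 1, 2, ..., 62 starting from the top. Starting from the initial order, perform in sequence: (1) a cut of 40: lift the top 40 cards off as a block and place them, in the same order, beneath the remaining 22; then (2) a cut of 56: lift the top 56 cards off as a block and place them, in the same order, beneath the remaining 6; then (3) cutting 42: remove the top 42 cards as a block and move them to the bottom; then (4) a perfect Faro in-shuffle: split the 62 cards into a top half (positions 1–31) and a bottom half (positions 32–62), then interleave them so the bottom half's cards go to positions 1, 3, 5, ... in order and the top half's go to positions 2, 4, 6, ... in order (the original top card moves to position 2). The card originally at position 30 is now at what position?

Track the card from position 30 forward through each operation:
  after op 1 (cut 40): 30 → 52
  after op 2 (cut 56): 52 → 58
  after op 3 (cut 42): 58 → 16
  after op 4 (in-shuffle): 16 → 32

32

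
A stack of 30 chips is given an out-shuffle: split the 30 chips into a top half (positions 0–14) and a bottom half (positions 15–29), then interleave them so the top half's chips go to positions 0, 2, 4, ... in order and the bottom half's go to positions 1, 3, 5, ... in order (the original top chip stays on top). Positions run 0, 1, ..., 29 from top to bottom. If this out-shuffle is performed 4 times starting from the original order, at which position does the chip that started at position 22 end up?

Track the chip's position through each out-shuffle:
22 → 15 → 1 → 2 → 4

4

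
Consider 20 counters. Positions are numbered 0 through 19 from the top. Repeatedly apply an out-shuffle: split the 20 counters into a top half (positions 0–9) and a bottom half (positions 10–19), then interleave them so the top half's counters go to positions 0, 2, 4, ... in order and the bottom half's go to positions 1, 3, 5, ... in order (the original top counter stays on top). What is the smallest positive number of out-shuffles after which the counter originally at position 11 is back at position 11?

Follow position 11 under repeated out-shuffles:
11 → 3 → 6 → 12 → 5 → 10 → 1 → 2 → 4 → 8 → 16 → 13 → 7 → 14 → 9 → 18 → 17 → 15 → 11
It first returns after 18 out-shuffles.

18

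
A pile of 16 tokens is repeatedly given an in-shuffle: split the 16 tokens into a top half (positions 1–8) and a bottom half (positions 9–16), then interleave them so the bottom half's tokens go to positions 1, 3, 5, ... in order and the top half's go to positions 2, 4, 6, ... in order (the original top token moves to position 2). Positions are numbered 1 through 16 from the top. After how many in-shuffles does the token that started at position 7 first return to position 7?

8

Follow position 7 under repeated in-shuffles:
7 → 14 → 11 → 5 → 10 → 3 → 6 → 12 → 7
It first returns after 8 in-shuffles.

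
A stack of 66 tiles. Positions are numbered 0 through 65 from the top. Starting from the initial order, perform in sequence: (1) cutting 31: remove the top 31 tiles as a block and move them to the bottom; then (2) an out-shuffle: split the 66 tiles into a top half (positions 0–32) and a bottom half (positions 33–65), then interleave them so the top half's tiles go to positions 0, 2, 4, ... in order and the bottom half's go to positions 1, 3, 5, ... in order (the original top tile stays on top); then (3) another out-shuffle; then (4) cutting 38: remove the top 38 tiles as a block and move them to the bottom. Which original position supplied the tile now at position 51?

Undo the operations in reverse order, starting from position 51:
  undo op 4 (cut 38): 51 ← 23
  undo op 3 (out-shuffle, from bottom half): 23 ← 44
  undo op 2 (out-shuffle, from top half): 44 ← 22
  undo op 1 (cut 31): 22 ← 53
So the tile at position 51 came from original position 53.

53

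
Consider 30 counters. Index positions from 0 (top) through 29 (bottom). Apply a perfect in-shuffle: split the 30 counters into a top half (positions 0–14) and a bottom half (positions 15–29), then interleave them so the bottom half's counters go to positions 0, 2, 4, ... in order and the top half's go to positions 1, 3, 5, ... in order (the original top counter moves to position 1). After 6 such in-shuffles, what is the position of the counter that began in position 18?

Track the counter's position through each in-shuffle:
18 → 6 → 13 → 27 → 24 → 18 → 6

6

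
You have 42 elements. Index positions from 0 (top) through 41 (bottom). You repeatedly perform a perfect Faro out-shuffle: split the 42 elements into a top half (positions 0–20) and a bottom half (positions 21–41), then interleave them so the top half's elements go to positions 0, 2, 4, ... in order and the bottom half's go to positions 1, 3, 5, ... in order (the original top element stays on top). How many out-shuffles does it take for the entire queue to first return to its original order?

20

The out-shuffle permutes the 42 positions with cycle lengths [1, 1, 20, 20].
Every element is home exactly when every cycle has completed a whole number of laps, i.e. after lcm(1, 20) = 20 out-shuffles.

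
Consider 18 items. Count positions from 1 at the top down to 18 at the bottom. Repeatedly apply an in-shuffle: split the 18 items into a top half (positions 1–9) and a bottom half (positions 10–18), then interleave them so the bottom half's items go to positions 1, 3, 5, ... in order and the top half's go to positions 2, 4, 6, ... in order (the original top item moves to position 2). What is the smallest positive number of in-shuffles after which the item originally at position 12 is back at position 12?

Follow position 12 under repeated in-shuffles:
12 → 5 → 10 → 1 → 2 → 4 → 8 → 16 → 13 → 7 → 14 → 9 → 18 → 17 → 15 → 11 → 3 → 6 → 12
It first returns after 18 in-shuffles.

18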